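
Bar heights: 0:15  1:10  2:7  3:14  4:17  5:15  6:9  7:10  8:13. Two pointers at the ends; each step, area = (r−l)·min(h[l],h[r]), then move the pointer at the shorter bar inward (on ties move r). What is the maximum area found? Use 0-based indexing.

[0,8] min(15,13)*8=104 best=104 * → r--
[0,7] min(15,10)*7=70 best=104 → r--
[0,6] min(15,9)*6=54 best=104 → r--
[0,5] min(15,15)*5=75 best=104 → r--
[0,4] min(15,17)*4=60 best=104 → l++
[1,4] min(10,17)*3=30 best=104 → l++
[2,4] min(7,17)*2=14 best=104 → l++
[3,4] min(14,17)*1=14 best=104 → l++

max area = 104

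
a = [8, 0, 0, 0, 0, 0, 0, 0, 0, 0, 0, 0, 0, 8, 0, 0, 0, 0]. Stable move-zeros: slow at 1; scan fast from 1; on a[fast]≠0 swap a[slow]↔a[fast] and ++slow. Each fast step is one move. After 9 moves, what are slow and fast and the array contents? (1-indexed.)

(s=1,f=1) a[fast]=8≠0 swap→a[1]=8 → slow++,fast++
(s=2,f=2) a[fast]=0 → fast++
(s=2,f=3) a[fast]=0 → fast++
(s=2,f=4) a[fast]=0 → fast++
(s=2,f=5) a[fast]=0 → fast++
(s=2,f=6) a[fast]=0 → fast++
(s=2,f=7) a[fast]=0 → fast++
(s=2,f=8) a[fast]=0 → fast++
(s=2,f=9) a[fast]=0 → fast++

slow=2, fast=10, a=[8, 0, 0, 0, 0, 0, 0, 0, 0, 0, 0, 0, 0, 8, 0, 0, 0, 0]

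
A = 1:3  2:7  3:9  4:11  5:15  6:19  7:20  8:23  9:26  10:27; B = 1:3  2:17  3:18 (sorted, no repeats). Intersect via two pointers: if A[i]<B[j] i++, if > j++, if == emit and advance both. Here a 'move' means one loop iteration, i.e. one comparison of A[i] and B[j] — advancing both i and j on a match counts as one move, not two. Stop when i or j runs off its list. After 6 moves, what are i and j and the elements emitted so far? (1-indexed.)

i=6, j=3, emitted=[3]

[i=1,j=1] 3==3 emit → i++,j++
[i=2,j=2] 7<17 → i++
[i=3,j=2] 9<17 → i++
[i=4,j=2] 11<17 → i++
[i=5,j=2] 15<17 → i++
[i=6,j=2] 19>17 → j++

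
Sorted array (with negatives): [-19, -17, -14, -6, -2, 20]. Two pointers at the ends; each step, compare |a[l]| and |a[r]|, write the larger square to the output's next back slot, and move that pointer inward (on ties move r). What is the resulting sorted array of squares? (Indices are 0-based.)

[4, 36, 196, 289, 361, 400]

[0,5] |-19|<=|20| out[5]=400 → r--
[0,4] |-19|>|-2| out[4]=361 → l++
[1,4] |-17|>|-2| out[3]=289 → l++
[2,4] |-14|>|-2| out[2]=196 → l++
[3,4] |-6|>|-2| out[1]=36 → l++
[4,4] |-2|<=|-2| out[0]=4 → r--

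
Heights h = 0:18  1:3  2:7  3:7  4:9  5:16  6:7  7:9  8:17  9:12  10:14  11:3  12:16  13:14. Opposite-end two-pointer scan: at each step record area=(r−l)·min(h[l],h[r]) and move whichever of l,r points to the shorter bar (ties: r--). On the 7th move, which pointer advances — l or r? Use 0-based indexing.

r

[0,13] min(18,14)*13=182 best=182 * → r--
[0,12] min(18,16)*12=192 best=192 * → r--
[0,11] min(18,3)*11=33 best=192 → r--
[0,10] min(18,14)*10=140 best=192 → r--
[0,9] min(18,12)*9=108 best=192 → r--
[0,8] min(18,17)*8=136 best=192 → r--
[0,7] min(18,9)*7=63 best=192 → r--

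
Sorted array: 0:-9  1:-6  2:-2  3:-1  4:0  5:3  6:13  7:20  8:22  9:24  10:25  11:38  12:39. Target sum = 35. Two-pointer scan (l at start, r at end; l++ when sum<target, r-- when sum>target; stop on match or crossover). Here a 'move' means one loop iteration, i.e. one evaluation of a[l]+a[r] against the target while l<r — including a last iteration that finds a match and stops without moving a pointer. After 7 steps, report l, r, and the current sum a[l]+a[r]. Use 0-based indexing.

l=5, r=10, sum=28

[0,12] -9+39=30 <35 → l++
[1,12] -6+39=33 <35 → l++
[2,12] -2+39=37 >35 → r--
[2,11] -2+38=36 >35 → r--
[2,10] -2+25=23 <35 → l++
[3,10] -1+25=24 <35 → l++
[4,10] 0+25=25 <35 → l++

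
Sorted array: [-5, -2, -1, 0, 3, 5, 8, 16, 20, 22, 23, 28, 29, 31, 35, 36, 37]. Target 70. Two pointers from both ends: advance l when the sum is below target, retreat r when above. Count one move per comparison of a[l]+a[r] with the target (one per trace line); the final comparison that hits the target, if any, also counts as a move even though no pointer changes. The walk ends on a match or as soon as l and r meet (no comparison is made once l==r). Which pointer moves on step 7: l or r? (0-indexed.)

[0,16] -5+37=32 <70 → l++
[1,16] -2+37=35 <70 → l++
[2,16] -1+37=36 <70 → l++
[3,16] 0+37=37 <70 → l++
[4,16] 3+37=40 <70 → l++
[5,16] 5+37=42 <70 → l++
[6,16] 8+37=45 <70 → l++

l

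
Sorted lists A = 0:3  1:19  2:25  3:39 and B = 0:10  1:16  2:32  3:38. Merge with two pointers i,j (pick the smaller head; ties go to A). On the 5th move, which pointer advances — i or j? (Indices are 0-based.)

[i=0,j=0] A[i]=3<=B[j]=10 take 3 → i++
[i=1,j=0] A[i]=19>B[j]=10 take 10 → j++
[i=1,j=1] A[i]=19>B[j]=16 take 16 → j++
[i=1,j=2] A[i]=19<=B[j]=32 take 19 → i++
[i=2,j=2] A[i]=25<=B[j]=32 take 25 → i++

i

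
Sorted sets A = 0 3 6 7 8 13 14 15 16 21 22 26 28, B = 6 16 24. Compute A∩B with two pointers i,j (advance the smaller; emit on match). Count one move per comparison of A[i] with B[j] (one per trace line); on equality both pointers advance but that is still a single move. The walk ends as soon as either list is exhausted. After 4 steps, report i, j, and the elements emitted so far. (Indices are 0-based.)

i=4, j=1, emitted=[6]

[i=0,j=0] 0<6 → i++
[i=1,j=0] 3<6 → i++
[i=2,j=0] 6==6 emit → i++,j++
[i=3,j=1] 7<16 → i++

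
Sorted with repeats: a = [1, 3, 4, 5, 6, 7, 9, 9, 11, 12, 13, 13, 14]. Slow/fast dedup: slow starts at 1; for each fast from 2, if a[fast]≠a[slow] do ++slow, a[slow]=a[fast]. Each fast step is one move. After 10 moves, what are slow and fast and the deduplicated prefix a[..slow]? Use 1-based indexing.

slow=1 fast=2: a[fast]=3≠a[slow]=1 write a[2]=3, slow++,fast++
slow=2 fast=3: a[fast]=4≠a[slow]=3 write a[3]=4, slow++,fast++
slow=3 fast=4: a[fast]=5≠a[slow]=4 write a[4]=5, slow++,fast++
slow=4 fast=5: a[fast]=6≠a[slow]=5 write a[5]=6, slow++,fast++
slow=5 fast=6: a[fast]=7≠a[slow]=6 write a[6]=7, slow++,fast++
slow=6 fast=7: a[fast]=9≠a[slow]=7 write a[7]=9, slow++,fast++
slow=7 fast=8: a[fast]=9=a[slow] dup, fast++
slow=7 fast=9: a[fast]=11≠a[slow]=9 write a[8]=11, slow++,fast++
slow=8 fast=10: a[fast]=12≠a[slow]=11 write a[9]=12, slow++,fast++
slow=9 fast=11: a[fast]=13≠a[slow]=12 write a[10]=13, slow++,fast++

slow=10, fast=12, prefix=[1, 3, 4, 5, 6, 7, 9, 11, 12, 13]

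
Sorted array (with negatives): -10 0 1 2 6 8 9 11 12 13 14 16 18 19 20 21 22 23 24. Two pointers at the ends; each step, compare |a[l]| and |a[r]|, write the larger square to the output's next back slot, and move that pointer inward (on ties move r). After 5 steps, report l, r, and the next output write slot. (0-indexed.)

l=0, r=13, next write slot=13

[0,18] |-10|<=|24| out[18]=576 → r--
[0,17] |-10|<=|23| out[17]=529 → r--
[0,16] |-10|<=|22| out[16]=484 → r--
[0,15] |-10|<=|21| out[15]=441 → r--
[0,14] |-10|<=|20| out[14]=400 → r--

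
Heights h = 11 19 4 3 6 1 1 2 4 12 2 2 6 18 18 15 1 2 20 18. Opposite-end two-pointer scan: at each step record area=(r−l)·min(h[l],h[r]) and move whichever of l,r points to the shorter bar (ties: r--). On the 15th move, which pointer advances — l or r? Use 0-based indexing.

l=0 r=19: min(11,18)*19=209 best=209 *, l++
l=1 r=19: min(19,18)*18=324 best=324 *, r--
l=1 r=18: min(19,20)*17=323 best=324, l++
l=2 r=18: min(4,20)*16=64 best=324, l++
l=3 r=18: min(3,20)*15=45 best=324, l++
l=4 r=18: min(6,20)*14=84 best=324, l++
l=5 r=18: min(1,20)*13=13 best=324, l++
l=6 r=18: min(1,20)*12=12 best=324, l++
l=7 r=18: min(2,20)*11=22 best=324, l++
l=8 r=18: min(4,20)*10=40 best=324, l++
l=9 r=18: min(12,20)*9=108 best=324, l++
l=10 r=18: min(2,20)*8=16 best=324, l++
l=11 r=18: min(2,20)*7=14 best=324, l++
l=12 r=18: min(6,20)*6=36 best=324, l++
l=13 r=18: min(18,20)*5=90 best=324, l++

l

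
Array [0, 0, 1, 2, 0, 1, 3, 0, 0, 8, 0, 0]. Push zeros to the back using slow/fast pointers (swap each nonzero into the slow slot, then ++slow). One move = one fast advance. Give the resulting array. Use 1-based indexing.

[1, 2, 1, 3, 8, 0, 0, 0, 0, 0, 0, 0]

(s=1,f=1) a[fast]=0 → fast++
(s=1,f=2) a[fast]=0 → fast++
(s=1,f=3) a[fast]=1≠0 swap→a[1]=1 → slow++,fast++
(s=2,f=4) a[fast]=2≠0 swap→a[2]=2 → slow++,fast++
(s=3,f=5) a[fast]=0 → fast++
(s=3,f=6) a[fast]=1≠0 swap→a[3]=1 → slow++,fast++
(s=4,f=7) a[fast]=3≠0 swap→a[4]=3 → slow++,fast++
(s=5,f=8) a[fast]=0 → fast++
(s=5,f=9) a[fast]=0 → fast++
(s=5,f=10) a[fast]=8≠0 swap→a[5]=8 → slow++,fast++
(s=6,f=11) a[fast]=0 → fast++
(s=6,f=12) a[fast]=0 → fast++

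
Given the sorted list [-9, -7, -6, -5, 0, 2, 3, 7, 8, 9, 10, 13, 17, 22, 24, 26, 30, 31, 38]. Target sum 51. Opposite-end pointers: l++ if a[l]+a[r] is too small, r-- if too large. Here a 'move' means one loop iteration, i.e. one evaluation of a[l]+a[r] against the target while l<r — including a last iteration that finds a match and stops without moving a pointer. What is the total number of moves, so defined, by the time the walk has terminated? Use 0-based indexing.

l=0 r=18: -9+38=29 <51, l++
l=1 r=18: -7+38=31 <51, l++
l=2 r=18: -6+38=32 <51, l++
l=3 r=18: -5+38=33 <51, l++
l=4 r=18: 0+38=38 <51, l++
l=5 r=18: 2+38=40 <51, l++
l=6 r=18: 3+38=41 <51, l++
l=7 r=18: 7+38=45 <51, l++
l=8 r=18: 8+38=46 <51, l++
l=9 r=18: 9+38=47 <51, l++
l=10 r=18: 10+38=48 <51, l++
l=11 r=18: 13+38=51, found

12 moves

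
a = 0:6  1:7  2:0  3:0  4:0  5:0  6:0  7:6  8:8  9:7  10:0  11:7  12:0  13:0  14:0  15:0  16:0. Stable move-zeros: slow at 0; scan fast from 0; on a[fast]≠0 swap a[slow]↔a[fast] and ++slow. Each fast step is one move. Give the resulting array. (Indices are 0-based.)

(s=0,f=0) a[fast]=6≠0 swap→a[0]=6 → slow++,fast++
(s=1,f=1) a[fast]=7≠0 swap→a[1]=7 → slow++,fast++
(s=2,f=2) a[fast]=0 → fast++
(s=2,f=3) a[fast]=0 → fast++
(s=2,f=4) a[fast]=0 → fast++
(s=2,f=5) a[fast]=0 → fast++
(s=2,f=6) a[fast]=0 → fast++
(s=2,f=7) a[fast]=6≠0 swap→a[2]=6 → slow++,fast++
(s=3,f=8) a[fast]=8≠0 swap→a[3]=8 → slow++,fast++
(s=4,f=9) a[fast]=7≠0 swap→a[4]=7 → slow++,fast++
(s=5,f=10) a[fast]=0 → fast++
(s=5,f=11) a[fast]=7≠0 swap→a[5]=7 → slow++,fast++
(s=6,f=12) a[fast]=0 → fast++
(s=6,f=13) a[fast]=0 → fast++
(s=6,f=14) a[fast]=0 → fast++
(s=6,f=15) a[fast]=0 → fast++
(s=6,f=16) a[fast]=0 → fast++

[6, 7, 6, 8, 7, 7, 0, 0, 0, 0, 0, 0, 0, 0, 0, 0, 0]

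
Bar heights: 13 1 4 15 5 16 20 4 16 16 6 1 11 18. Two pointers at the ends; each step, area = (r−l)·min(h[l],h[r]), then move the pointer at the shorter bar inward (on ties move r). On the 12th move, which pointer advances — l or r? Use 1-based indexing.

[1,14] min(13,18)*13=169 best=169 * → l++
[2,14] min(1,18)*12=12 best=169 → l++
[3,14] min(4,18)*11=44 best=169 → l++
[4,14] min(15,18)*10=150 best=169 → l++
[5,14] min(5,18)*9=45 best=169 → l++
[6,14] min(16,18)*8=128 best=169 → l++
[7,14] min(20,18)*7=126 best=169 → r--
[7,13] min(20,11)*6=66 best=169 → r--
[7,12] min(20,1)*5=5 best=169 → r--
[7,11] min(20,6)*4=24 best=169 → r--
[7,10] min(20,16)*3=48 best=169 → r--
[7,9] min(20,16)*2=32 best=169 → r--

r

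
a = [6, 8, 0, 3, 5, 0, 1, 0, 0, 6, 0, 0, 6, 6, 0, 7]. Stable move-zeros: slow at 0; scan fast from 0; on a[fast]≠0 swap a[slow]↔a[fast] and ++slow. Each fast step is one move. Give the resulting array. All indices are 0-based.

[6, 8, 3, 5, 1, 6, 6, 6, 7, 0, 0, 0, 0, 0, 0, 0]

slow=0 fast=0: a[fast]=6≠0 swap→a[0]=6, slow++,fast++
slow=1 fast=1: a[fast]=8≠0 swap→a[1]=8, slow++,fast++
slow=2 fast=2: a[fast]=0, fast++
slow=2 fast=3: a[fast]=3≠0 swap→a[2]=3, slow++,fast++
slow=3 fast=4: a[fast]=5≠0 swap→a[3]=5, slow++,fast++
slow=4 fast=5: a[fast]=0, fast++
slow=4 fast=6: a[fast]=1≠0 swap→a[4]=1, slow++,fast++
slow=5 fast=7: a[fast]=0, fast++
slow=5 fast=8: a[fast]=0, fast++
slow=5 fast=9: a[fast]=6≠0 swap→a[5]=6, slow++,fast++
slow=6 fast=10: a[fast]=0, fast++
slow=6 fast=11: a[fast]=0, fast++
slow=6 fast=12: a[fast]=6≠0 swap→a[6]=6, slow++,fast++
slow=7 fast=13: a[fast]=6≠0 swap→a[7]=6, slow++,fast++
slow=8 fast=14: a[fast]=0, fast++
slow=8 fast=15: a[fast]=7≠0 swap→a[8]=7, slow++,fast++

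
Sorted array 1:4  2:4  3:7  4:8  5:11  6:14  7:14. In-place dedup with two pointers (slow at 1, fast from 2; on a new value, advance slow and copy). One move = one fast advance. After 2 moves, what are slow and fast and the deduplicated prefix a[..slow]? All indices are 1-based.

slow=2, fast=4, prefix=[4, 7]

(s=1,f=2) a[fast]=4=a[slow] dup → fast++
(s=1,f=3) a[fast]=7≠a[slow]=4 write a[2]=7 → slow++,fast++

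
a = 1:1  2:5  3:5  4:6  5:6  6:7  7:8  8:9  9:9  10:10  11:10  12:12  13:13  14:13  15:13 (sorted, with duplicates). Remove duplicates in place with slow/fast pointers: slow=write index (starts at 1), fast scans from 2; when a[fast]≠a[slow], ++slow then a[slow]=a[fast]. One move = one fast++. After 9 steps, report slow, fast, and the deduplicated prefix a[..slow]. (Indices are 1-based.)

(s=1,f=2) a[fast]=5≠a[slow]=1 write a[2]=5 → slow++,fast++
(s=2,f=3) a[fast]=5=a[slow] dup → fast++
(s=2,f=4) a[fast]=6≠a[slow]=5 write a[3]=6 → slow++,fast++
(s=3,f=5) a[fast]=6=a[slow] dup → fast++
(s=3,f=6) a[fast]=7≠a[slow]=6 write a[4]=7 → slow++,fast++
(s=4,f=7) a[fast]=8≠a[slow]=7 write a[5]=8 → slow++,fast++
(s=5,f=8) a[fast]=9≠a[slow]=8 write a[6]=9 → slow++,fast++
(s=6,f=9) a[fast]=9=a[slow] dup → fast++
(s=6,f=10) a[fast]=10≠a[slow]=9 write a[7]=10 → slow++,fast++

slow=7, fast=11, prefix=[1, 5, 6, 7, 8, 9, 10]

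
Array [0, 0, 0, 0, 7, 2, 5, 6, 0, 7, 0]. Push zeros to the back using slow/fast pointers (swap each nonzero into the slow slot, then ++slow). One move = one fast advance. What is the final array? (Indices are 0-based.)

[7, 2, 5, 6, 7, 0, 0, 0, 0, 0, 0]

slow=0 fast=0: a[fast]=0, fast++
slow=0 fast=1: a[fast]=0, fast++
slow=0 fast=2: a[fast]=0, fast++
slow=0 fast=3: a[fast]=0, fast++
slow=0 fast=4: a[fast]=7≠0 swap→a[0]=7, slow++,fast++
slow=1 fast=5: a[fast]=2≠0 swap→a[1]=2, slow++,fast++
slow=2 fast=6: a[fast]=5≠0 swap→a[2]=5, slow++,fast++
slow=3 fast=7: a[fast]=6≠0 swap→a[3]=6, slow++,fast++
slow=4 fast=8: a[fast]=0, fast++
slow=4 fast=9: a[fast]=7≠0 swap→a[4]=7, slow++,fast++
slow=5 fast=10: a[fast]=0, fast++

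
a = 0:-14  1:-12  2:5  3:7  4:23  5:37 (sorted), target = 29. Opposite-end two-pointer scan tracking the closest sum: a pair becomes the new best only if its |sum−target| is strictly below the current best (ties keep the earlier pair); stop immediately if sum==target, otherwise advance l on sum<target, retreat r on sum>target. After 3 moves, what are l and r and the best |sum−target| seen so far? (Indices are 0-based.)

l=0 r=5: -14+37=23 d=6 *, l++
l=1 r=5: -12+37=25 d=4 *, l++
l=2 r=5: 5+37=42 d=13, r--

l=2, r=4, best |Δ|=4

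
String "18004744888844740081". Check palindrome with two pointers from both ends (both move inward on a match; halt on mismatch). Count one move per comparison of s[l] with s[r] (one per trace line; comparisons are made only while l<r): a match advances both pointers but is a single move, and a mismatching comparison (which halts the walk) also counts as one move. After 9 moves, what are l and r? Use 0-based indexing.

l=9, r=10

l=0 r=19: '1'=='1', l++,r--
l=1 r=18: '8'=='8', l++,r--
l=2 r=17: '0'=='0', l++,r--
l=3 r=16: '0'=='0', l++,r--
l=4 r=15: '4'=='4', l++,r--
l=5 r=14: '7'=='7', l++,r--
l=6 r=13: '4'=='4', l++,r--
l=7 r=12: '4'=='4', l++,r--
l=8 r=11: '8'=='8', l++,r--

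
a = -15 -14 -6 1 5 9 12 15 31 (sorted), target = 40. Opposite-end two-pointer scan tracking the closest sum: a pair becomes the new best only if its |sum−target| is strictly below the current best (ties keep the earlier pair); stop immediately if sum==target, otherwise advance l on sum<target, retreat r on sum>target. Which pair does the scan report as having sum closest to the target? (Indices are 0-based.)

[0,8] -15+31=16 d=24 * → l++
[1,8] -14+31=17 d=23 * → l++
[2,8] -6+31=25 d=15 * → l++
[3,8] 1+31=32 d=8 * → l++
[4,8] 5+31=36 d=4 * → l++
[5,8] 9+31=40 d=0 * → stop

pair (9, 31) with sum 40 (|Δ|=0)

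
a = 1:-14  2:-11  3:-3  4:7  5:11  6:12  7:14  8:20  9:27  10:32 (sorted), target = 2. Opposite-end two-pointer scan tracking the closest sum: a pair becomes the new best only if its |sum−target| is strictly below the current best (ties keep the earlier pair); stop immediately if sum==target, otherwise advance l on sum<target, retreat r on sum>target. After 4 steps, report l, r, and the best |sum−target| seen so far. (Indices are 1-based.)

l=1 r=10: -14+32=18 d=16 *, r--
l=1 r=9: -14+27=13 d=11 *, r--
l=1 r=8: -14+20=6 d=4 *, r--
l=1 r=7: -14+14=0 d=2 *, l++

l=2, r=7, best |Δ|=2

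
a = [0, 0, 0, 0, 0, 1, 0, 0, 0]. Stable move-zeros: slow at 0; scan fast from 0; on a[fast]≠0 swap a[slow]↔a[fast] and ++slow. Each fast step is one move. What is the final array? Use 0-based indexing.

[1, 0, 0, 0, 0, 0, 0, 0, 0]

slow=0 fast=0: a[fast]=0, fast++
slow=0 fast=1: a[fast]=0, fast++
slow=0 fast=2: a[fast]=0, fast++
slow=0 fast=3: a[fast]=0, fast++
slow=0 fast=4: a[fast]=0, fast++
slow=0 fast=5: a[fast]=1≠0 swap→a[0]=1, slow++,fast++
slow=1 fast=6: a[fast]=0, fast++
slow=1 fast=7: a[fast]=0, fast++
slow=1 fast=8: a[fast]=0, fast++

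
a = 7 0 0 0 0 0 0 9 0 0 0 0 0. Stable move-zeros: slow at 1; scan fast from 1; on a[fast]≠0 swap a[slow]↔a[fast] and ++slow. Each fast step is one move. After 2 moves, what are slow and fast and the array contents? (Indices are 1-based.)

(s=1,f=1) a[fast]=7≠0 swap→a[1]=7 → slow++,fast++
(s=2,f=2) a[fast]=0 → fast++

slow=2, fast=3, a=[7, 0, 0, 0, 0, 0, 0, 9, 0, 0, 0, 0, 0]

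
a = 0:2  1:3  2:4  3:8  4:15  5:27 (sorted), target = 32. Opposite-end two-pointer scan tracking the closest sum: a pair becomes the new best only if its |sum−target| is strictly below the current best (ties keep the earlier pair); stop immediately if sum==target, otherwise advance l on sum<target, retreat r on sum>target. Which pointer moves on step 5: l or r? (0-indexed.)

l

[0,5] 2+27=29 d=3 * → l++
[1,5] 3+27=30 d=2 * → l++
[2,5] 4+27=31 d=1 * → l++
[3,5] 8+27=35 d=3 → r--
[3,4] 8+15=23 d=9 → l++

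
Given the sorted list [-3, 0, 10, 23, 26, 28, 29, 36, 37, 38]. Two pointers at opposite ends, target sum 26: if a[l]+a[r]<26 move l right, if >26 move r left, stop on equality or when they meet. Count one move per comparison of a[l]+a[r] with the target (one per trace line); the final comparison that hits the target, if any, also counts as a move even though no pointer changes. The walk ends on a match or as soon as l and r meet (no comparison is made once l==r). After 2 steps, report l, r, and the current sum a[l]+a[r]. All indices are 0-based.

l=0, r=7, sum=33

l=0 r=9: -3+38=35 >26, r--
l=0 r=8: -3+37=34 >26, r--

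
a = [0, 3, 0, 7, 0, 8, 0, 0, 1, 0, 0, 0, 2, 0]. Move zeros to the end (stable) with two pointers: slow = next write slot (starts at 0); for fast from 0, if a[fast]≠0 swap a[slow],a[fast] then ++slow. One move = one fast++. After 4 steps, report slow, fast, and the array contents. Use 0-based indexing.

slow=2, fast=4, a=[3, 7, 0, 0, 0, 8, 0, 0, 1, 0, 0, 0, 2, 0]

(s=0,f=0) a[fast]=0 → fast++
(s=0,f=1) a[fast]=3≠0 swap→a[0]=3 → slow++,fast++
(s=1,f=2) a[fast]=0 → fast++
(s=1,f=3) a[fast]=7≠0 swap→a[1]=7 → slow++,fast++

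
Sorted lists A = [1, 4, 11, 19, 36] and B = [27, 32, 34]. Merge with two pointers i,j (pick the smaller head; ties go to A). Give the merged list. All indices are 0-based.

[i=0,j=0] A[i]=1<=B[j]=27 take 1 → i++
[i=1,j=0] A[i]=4<=B[j]=27 take 4 → i++
[i=2,j=0] A[i]=11<=B[j]=27 take 11 → i++
[i=3,j=0] A[i]=19<=B[j]=27 take 19 → i++
[i=4,j=0] A[i]=36>B[j]=27 take 27 → j++
[i=4,j=1] A[i]=36>B[j]=32 take 32 → j++
[i=4,j=2] A[i]=36>B[j]=34 take 34 → j++
[i=4,j=3] B done, take A[i]=36 → i++

[1, 4, 11, 19, 27, 32, 34, 36]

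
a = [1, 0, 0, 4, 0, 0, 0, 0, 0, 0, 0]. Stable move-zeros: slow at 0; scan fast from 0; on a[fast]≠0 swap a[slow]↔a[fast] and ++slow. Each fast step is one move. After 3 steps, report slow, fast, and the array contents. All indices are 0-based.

slow=0 fast=0: a[fast]=1≠0 swap→a[0]=1, slow++,fast++
slow=1 fast=1: a[fast]=0, fast++
slow=1 fast=2: a[fast]=0, fast++

slow=1, fast=3, a=[1, 0, 0, 4, 0, 0, 0, 0, 0, 0, 0]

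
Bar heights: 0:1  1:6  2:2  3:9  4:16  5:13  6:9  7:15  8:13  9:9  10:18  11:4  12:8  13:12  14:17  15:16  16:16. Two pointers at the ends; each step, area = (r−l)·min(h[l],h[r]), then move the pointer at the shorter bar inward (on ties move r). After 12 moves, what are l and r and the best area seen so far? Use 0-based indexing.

[0,16] min(1,16)*16=16 best=16 * → l++
[1,16] min(6,16)*15=90 best=90 * → l++
[2,16] min(2,16)*14=28 best=90 → l++
[3,16] min(9,16)*13=117 best=117 * → l++
[4,16] min(16,16)*12=192 best=192 * → r--
[4,15] min(16,16)*11=176 best=192 → r--
[4,14] min(16,17)*10=160 best=192 → l++
[5,14] min(13,17)*9=117 best=192 → l++
[6,14] min(9,17)*8=72 best=192 → l++
[7,14] min(15,17)*7=105 best=192 → l++
[8,14] min(13,17)*6=78 best=192 → l++
[9,14] min(9,17)*5=45 best=192 → l++

l=10, r=14, best area=192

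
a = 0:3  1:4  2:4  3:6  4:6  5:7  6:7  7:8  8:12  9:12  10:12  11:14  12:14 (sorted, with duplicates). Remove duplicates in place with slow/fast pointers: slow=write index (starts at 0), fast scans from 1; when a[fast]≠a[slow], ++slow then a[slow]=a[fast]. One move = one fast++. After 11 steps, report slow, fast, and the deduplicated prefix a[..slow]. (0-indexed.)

slow=6, fast=12, prefix=[3, 4, 6, 7, 8, 12, 14]

slow=0 fast=1: a[fast]=4≠a[slow]=3 write a[1]=4, slow++,fast++
slow=1 fast=2: a[fast]=4=a[slow] dup, fast++
slow=1 fast=3: a[fast]=6≠a[slow]=4 write a[2]=6, slow++,fast++
slow=2 fast=4: a[fast]=6=a[slow] dup, fast++
slow=2 fast=5: a[fast]=7≠a[slow]=6 write a[3]=7, slow++,fast++
slow=3 fast=6: a[fast]=7=a[slow] dup, fast++
slow=3 fast=7: a[fast]=8≠a[slow]=7 write a[4]=8, slow++,fast++
slow=4 fast=8: a[fast]=12≠a[slow]=8 write a[5]=12, slow++,fast++
slow=5 fast=9: a[fast]=12=a[slow] dup, fast++
slow=5 fast=10: a[fast]=12=a[slow] dup, fast++
slow=5 fast=11: a[fast]=14≠a[slow]=12 write a[6]=14, slow++,fast++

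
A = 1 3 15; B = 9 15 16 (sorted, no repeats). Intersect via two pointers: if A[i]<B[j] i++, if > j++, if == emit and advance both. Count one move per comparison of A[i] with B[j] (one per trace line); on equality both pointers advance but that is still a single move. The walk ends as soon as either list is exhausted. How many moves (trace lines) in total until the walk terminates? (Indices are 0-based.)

i=0 j=0: 1<9, i++
i=1 j=0: 3<9, i++
i=2 j=0: 15>9, j++
i=2 j=1: 15==15 emit, i++,j++

4 moves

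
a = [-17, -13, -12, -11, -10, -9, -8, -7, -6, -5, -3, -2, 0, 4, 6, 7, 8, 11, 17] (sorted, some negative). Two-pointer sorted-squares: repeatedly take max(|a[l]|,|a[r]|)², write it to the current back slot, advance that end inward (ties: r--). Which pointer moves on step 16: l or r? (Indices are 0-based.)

l=0 r=18: |-17|<=|17| out[18]=289, r--
l=0 r=17: |-17|>|11| out[17]=289, l++
l=1 r=17: |-13|>|11| out[16]=169, l++
l=2 r=17: |-12|>|11| out[15]=144, l++
l=3 r=17: |-11|<=|11| out[14]=121, r--
l=3 r=16: |-11|>|8| out[13]=121, l++
l=4 r=16: |-10|>|8| out[12]=100, l++
l=5 r=16: |-9|>|8| out[11]=81, l++
l=6 r=16: |-8|<=|8| out[10]=64, r--
l=6 r=15: |-8|>|7| out[9]=64, l++
l=7 r=15: |-7|<=|7| out[8]=49, r--
l=7 r=14: |-7|>|6| out[7]=49, l++
l=8 r=14: |-6|<=|6| out[6]=36, r--
l=8 r=13: |-6|>|4| out[5]=36, l++
l=9 r=13: |-5|>|4| out[4]=25, l++
l=10 r=13: |-3|<=|4| out[3]=16, r--

r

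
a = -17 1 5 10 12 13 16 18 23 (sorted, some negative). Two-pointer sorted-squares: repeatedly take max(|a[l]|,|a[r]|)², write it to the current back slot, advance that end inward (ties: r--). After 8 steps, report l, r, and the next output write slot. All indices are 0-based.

l=0 r=8: |-17|<=|23| out[8]=529, r--
l=0 r=7: |-17|<=|18| out[7]=324, r--
l=0 r=6: |-17|>|16| out[6]=289, l++
l=1 r=6: |1|<=|16| out[5]=256, r--
l=1 r=5: |1|<=|13| out[4]=169, r--
l=1 r=4: |1|<=|12| out[3]=144, r--
l=1 r=3: |1|<=|10| out[2]=100, r--
l=1 r=2: |1|<=|5| out[1]=25, r--

l=1, r=1, next write slot=0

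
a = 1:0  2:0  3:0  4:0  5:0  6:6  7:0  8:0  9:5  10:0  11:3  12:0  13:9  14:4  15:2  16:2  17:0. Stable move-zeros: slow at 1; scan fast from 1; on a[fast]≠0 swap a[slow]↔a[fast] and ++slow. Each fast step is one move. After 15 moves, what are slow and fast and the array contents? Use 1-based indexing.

(s=1,f=1) a[fast]=0 → fast++
(s=1,f=2) a[fast]=0 → fast++
(s=1,f=3) a[fast]=0 → fast++
(s=1,f=4) a[fast]=0 → fast++
(s=1,f=5) a[fast]=0 → fast++
(s=1,f=6) a[fast]=6≠0 swap→a[1]=6 → slow++,fast++
(s=2,f=7) a[fast]=0 → fast++
(s=2,f=8) a[fast]=0 → fast++
(s=2,f=9) a[fast]=5≠0 swap→a[2]=5 → slow++,fast++
(s=3,f=10) a[fast]=0 → fast++
(s=3,f=11) a[fast]=3≠0 swap→a[3]=3 → slow++,fast++
(s=4,f=12) a[fast]=0 → fast++
(s=4,f=13) a[fast]=9≠0 swap→a[4]=9 → slow++,fast++
(s=5,f=14) a[fast]=4≠0 swap→a[5]=4 → slow++,fast++
(s=6,f=15) a[fast]=2≠0 swap→a[6]=2 → slow++,fast++

slow=7, fast=16, a=[6, 5, 3, 9, 4, 2, 0, 0, 0, 0, 0, 0, 0, 0, 0, 2, 0]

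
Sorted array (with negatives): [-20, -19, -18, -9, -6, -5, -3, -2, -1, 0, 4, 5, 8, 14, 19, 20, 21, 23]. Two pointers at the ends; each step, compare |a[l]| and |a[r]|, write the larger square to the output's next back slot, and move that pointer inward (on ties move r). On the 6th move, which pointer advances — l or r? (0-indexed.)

[0,17] |-20|<=|23| out[17]=529 → r--
[0,16] |-20|<=|21| out[16]=441 → r--
[0,15] |-20|<=|20| out[15]=400 → r--
[0,14] |-20|>|19| out[14]=400 → l++
[1,14] |-19|<=|19| out[13]=361 → r--
[1,13] |-19|>|14| out[12]=361 → l++

l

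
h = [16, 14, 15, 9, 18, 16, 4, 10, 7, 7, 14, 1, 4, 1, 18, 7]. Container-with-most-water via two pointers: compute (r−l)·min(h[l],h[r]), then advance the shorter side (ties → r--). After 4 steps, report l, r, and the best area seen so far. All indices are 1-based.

l=1 r=16: min(16,7)*15=105 best=105 *, r--
l=1 r=15: min(16,18)*14=224 best=224 *, l++
l=2 r=15: min(14,18)*13=182 best=224, l++
l=3 r=15: min(15,18)*12=180 best=224, l++

l=4, r=15, best area=224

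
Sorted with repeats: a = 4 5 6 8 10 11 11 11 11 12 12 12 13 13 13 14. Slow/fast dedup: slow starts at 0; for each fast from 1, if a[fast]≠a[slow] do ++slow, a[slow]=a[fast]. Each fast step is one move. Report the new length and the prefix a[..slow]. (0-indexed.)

length 9; prefix = [4, 5, 6, 8, 10, 11, 12, 13, 14]

slow=0 fast=1: a[fast]=5≠a[slow]=4 write a[1]=5, slow++,fast++
slow=1 fast=2: a[fast]=6≠a[slow]=5 write a[2]=6, slow++,fast++
slow=2 fast=3: a[fast]=8≠a[slow]=6 write a[3]=8, slow++,fast++
slow=3 fast=4: a[fast]=10≠a[slow]=8 write a[4]=10, slow++,fast++
slow=4 fast=5: a[fast]=11≠a[slow]=10 write a[5]=11, slow++,fast++
slow=5 fast=6: a[fast]=11=a[slow] dup, fast++
slow=5 fast=7: a[fast]=11=a[slow] dup, fast++
slow=5 fast=8: a[fast]=11=a[slow] dup, fast++
slow=5 fast=9: a[fast]=12≠a[slow]=11 write a[6]=12, slow++,fast++
slow=6 fast=10: a[fast]=12=a[slow] dup, fast++
slow=6 fast=11: a[fast]=12=a[slow] dup, fast++
slow=6 fast=12: a[fast]=13≠a[slow]=12 write a[7]=13, slow++,fast++
slow=7 fast=13: a[fast]=13=a[slow] dup, fast++
slow=7 fast=14: a[fast]=13=a[slow] dup, fast++
slow=7 fast=15: a[fast]=14≠a[slow]=13 write a[8]=14, slow++,fast++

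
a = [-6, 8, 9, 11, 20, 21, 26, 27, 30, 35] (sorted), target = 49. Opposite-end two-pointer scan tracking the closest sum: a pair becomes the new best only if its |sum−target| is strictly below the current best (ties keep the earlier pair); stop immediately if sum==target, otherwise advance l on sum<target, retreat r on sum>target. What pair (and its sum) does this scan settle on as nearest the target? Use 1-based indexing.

l=1 r=10: -6+35=29 d=20 *, l++
l=2 r=10: 8+35=43 d=6 *, l++
l=3 r=10: 9+35=44 d=5 *, l++
l=4 r=10: 11+35=46 d=3 *, l++
l=5 r=10: 20+35=55 d=6, r--
l=5 r=9: 20+30=50 d=1 *, r--
l=5 r=8: 20+27=47 d=2, l++
l=6 r=8: 21+27=48 d=1, l++
l=7 r=8: 26+27=53 d=4, r--

pair (20, 30) with sum 50 (|Δ|=1)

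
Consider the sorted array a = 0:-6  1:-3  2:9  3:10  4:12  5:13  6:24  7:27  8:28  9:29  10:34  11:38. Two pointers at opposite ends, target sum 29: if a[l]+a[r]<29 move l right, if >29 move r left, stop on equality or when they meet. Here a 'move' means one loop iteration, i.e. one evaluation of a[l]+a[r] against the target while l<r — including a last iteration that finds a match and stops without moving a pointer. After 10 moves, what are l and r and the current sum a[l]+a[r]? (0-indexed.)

l=0 r=11: -6+38=32 >29, r--
l=0 r=10: -6+34=28 <29, l++
l=1 r=10: -3+34=31 >29, r--
l=1 r=9: -3+29=26 <29, l++
l=2 r=9: 9+29=38 >29, r--
l=2 r=8: 9+28=37 >29, r--
l=2 r=7: 9+27=36 >29, r--
l=2 r=6: 9+24=33 >29, r--
l=2 r=5: 9+13=22 <29, l++
l=3 r=5: 10+13=23 <29, l++

l=4, r=5, sum=25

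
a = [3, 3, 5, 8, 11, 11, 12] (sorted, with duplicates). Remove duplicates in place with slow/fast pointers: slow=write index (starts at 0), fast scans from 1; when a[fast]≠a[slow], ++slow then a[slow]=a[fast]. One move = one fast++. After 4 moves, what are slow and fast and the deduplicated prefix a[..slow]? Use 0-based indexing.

slow=3, fast=5, prefix=[3, 5, 8, 11]

(s=0,f=1) a[fast]=3=a[slow] dup → fast++
(s=0,f=2) a[fast]=5≠a[slow]=3 write a[1]=5 → slow++,fast++
(s=1,f=3) a[fast]=8≠a[slow]=5 write a[2]=8 → slow++,fast++
(s=2,f=4) a[fast]=11≠a[slow]=8 write a[3]=11 → slow++,fast++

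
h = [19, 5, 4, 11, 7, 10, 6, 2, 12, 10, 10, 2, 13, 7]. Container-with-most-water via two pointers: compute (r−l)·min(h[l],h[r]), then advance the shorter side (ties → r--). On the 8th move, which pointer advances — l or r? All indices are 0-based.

l=0 r=13: min(19,7)*13=91 best=91 *, r--
l=0 r=12: min(19,13)*12=156 best=156 *, r--
l=0 r=11: min(19,2)*11=22 best=156, r--
l=0 r=10: min(19,10)*10=100 best=156, r--
l=0 r=9: min(19,10)*9=90 best=156, r--
l=0 r=8: min(19,12)*8=96 best=156, r--
l=0 r=7: min(19,2)*7=14 best=156, r--
l=0 r=6: min(19,6)*6=36 best=156, r--

r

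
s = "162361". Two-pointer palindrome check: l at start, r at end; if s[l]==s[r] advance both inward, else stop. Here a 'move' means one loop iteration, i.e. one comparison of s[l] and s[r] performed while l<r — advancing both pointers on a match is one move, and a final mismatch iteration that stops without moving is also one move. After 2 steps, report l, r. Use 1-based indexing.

l=1 r=6: '1'=='1', l++,r--
l=2 r=5: '6'=='6', l++,r--

l=3, r=4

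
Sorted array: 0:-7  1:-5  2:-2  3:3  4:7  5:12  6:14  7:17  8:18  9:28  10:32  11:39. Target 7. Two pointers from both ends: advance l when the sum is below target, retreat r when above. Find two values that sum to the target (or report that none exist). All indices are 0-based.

[0,11] -7+39=32 >7 → r--
[0,10] -7+32=25 >7 → r--
[0,9] -7+28=21 >7 → r--
[0,8] -7+18=11 >7 → r--
[0,7] -7+17=10 >7 → r--
[0,6] -7+14=7 → found

(-7, 14)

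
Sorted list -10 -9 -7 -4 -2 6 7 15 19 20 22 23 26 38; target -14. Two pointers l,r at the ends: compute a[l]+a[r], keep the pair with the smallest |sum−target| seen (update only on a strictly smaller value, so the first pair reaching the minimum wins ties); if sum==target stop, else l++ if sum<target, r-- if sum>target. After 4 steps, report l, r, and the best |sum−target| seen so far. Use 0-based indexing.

l=0 r=13: -10+38=28 d=42 *, r--
l=0 r=12: -10+26=16 d=30 *, r--
l=0 r=11: -10+23=13 d=27 *, r--
l=0 r=10: -10+22=12 d=26 *, r--

l=0, r=9, best |Δ|=26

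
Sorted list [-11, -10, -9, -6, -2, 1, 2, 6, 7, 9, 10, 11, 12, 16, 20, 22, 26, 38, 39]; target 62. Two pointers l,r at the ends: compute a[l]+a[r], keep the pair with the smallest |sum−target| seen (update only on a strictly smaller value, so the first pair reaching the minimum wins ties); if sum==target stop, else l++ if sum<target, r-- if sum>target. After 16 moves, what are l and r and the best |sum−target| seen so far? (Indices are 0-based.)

l=16, r=18, best |Δ|=1

l=0 r=18: -11+39=28 d=34 *, l++
l=1 r=18: -10+39=29 d=33 *, l++
l=2 r=18: -9+39=30 d=32 *, l++
l=3 r=18: -6+39=33 d=29 *, l++
l=4 r=18: -2+39=37 d=25 *, l++
l=5 r=18: 1+39=40 d=22 *, l++
l=6 r=18: 2+39=41 d=21 *, l++
l=7 r=18: 6+39=45 d=17 *, l++
l=8 r=18: 7+39=46 d=16 *, l++
l=9 r=18: 9+39=48 d=14 *, l++
l=10 r=18: 10+39=49 d=13 *, l++
l=11 r=18: 11+39=50 d=12 *, l++
l=12 r=18: 12+39=51 d=11 *, l++
l=13 r=18: 16+39=55 d=7 *, l++
l=14 r=18: 20+39=59 d=3 *, l++
l=15 r=18: 22+39=61 d=1 *, l++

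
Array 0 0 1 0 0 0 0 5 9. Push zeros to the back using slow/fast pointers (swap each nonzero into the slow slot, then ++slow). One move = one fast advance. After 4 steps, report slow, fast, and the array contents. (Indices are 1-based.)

slow=2, fast=5, a=[1, 0, 0, 0, 0, 0, 0, 5, 9]

(s=1,f=1) a[fast]=0 → fast++
(s=1,f=2) a[fast]=0 → fast++
(s=1,f=3) a[fast]=1≠0 swap→a[1]=1 → slow++,fast++
(s=2,f=4) a[fast]=0 → fast++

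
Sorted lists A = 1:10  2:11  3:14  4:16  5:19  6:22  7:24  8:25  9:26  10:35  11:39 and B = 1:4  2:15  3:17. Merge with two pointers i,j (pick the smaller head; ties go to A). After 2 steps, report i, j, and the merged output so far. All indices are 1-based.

[i=1,j=1] A[i]=10>B[j]=4 take 4 → j++
[i=1,j=2] A[i]=10<=B[j]=15 take 10 → i++

i=2, j=2, merged so far=[4, 10]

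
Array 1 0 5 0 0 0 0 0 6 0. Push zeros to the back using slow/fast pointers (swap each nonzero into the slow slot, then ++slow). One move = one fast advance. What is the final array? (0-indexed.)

(s=0,f=0) a[fast]=1≠0 swap→a[0]=1 → slow++,fast++
(s=1,f=1) a[fast]=0 → fast++
(s=1,f=2) a[fast]=5≠0 swap→a[1]=5 → slow++,fast++
(s=2,f=3) a[fast]=0 → fast++
(s=2,f=4) a[fast]=0 → fast++
(s=2,f=5) a[fast]=0 → fast++
(s=2,f=6) a[fast]=0 → fast++
(s=2,f=7) a[fast]=0 → fast++
(s=2,f=8) a[fast]=6≠0 swap→a[2]=6 → slow++,fast++
(s=3,f=9) a[fast]=0 → fast++

[1, 5, 6, 0, 0, 0, 0, 0, 0, 0]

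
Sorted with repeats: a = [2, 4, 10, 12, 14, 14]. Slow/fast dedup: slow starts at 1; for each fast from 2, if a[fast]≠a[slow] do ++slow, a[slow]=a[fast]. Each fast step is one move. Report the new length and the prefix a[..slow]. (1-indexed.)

slow=1 fast=2: a[fast]=4≠a[slow]=2 write a[2]=4, slow++,fast++
slow=2 fast=3: a[fast]=10≠a[slow]=4 write a[3]=10, slow++,fast++
slow=3 fast=4: a[fast]=12≠a[slow]=10 write a[4]=12, slow++,fast++
slow=4 fast=5: a[fast]=14≠a[slow]=12 write a[5]=14, slow++,fast++
slow=5 fast=6: a[fast]=14=a[slow] dup, fast++

length 5; prefix = [2, 4, 10, 12, 14]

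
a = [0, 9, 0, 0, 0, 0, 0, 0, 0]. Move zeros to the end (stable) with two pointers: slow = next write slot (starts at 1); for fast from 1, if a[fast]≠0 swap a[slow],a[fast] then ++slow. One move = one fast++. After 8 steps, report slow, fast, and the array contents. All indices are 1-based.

slow=1 fast=1: a[fast]=0, fast++
slow=1 fast=2: a[fast]=9≠0 swap→a[1]=9, slow++,fast++
slow=2 fast=3: a[fast]=0, fast++
slow=2 fast=4: a[fast]=0, fast++
slow=2 fast=5: a[fast]=0, fast++
slow=2 fast=6: a[fast]=0, fast++
slow=2 fast=7: a[fast]=0, fast++
slow=2 fast=8: a[fast]=0, fast++

slow=2, fast=9, a=[9, 0, 0, 0, 0, 0, 0, 0, 0]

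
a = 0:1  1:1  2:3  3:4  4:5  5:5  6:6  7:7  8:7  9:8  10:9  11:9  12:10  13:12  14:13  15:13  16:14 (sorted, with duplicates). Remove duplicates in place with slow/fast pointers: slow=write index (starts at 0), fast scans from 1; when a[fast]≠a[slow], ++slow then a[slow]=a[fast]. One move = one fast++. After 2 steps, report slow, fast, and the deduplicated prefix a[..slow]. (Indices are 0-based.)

slow=1, fast=3, prefix=[1, 3]

slow=0 fast=1: a[fast]=1=a[slow] dup, fast++
slow=0 fast=2: a[fast]=3≠a[slow]=1 write a[1]=3, slow++,fast++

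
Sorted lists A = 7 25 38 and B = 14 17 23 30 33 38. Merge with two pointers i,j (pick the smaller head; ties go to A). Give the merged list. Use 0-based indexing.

i=0 j=0: A[i]=7<=B[j]=14 take 7, i++
i=1 j=0: A[i]=25>B[j]=14 take 14, j++
i=1 j=1: A[i]=25>B[j]=17 take 17, j++
i=1 j=2: A[i]=25>B[j]=23 take 23, j++
i=1 j=3: A[i]=25<=B[j]=30 take 25, i++
i=2 j=3: A[i]=38>B[j]=30 take 30, j++
i=2 j=4: A[i]=38>B[j]=33 take 33, j++
i=2 j=5: A[i]=38<=B[j]=38 take 38, i++
i=3 j=5: A done, take B[j]=38, j++

[7, 14, 17, 23, 25, 30, 33, 38, 38]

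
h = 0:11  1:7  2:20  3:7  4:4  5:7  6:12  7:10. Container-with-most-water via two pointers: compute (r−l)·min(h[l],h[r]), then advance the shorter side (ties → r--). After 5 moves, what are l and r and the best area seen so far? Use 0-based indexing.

[0,7] min(11,10)*7=70 best=70 * → r--
[0,6] min(11,12)*6=66 best=70 → l++
[1,6] min(7,12)*5=35 best=70 → l++
[2,6] min(20,12)*4=48 best=70 → r--
[2,5] min(20,7)*3=21 best=70 → r--

l=2, r=4, best area=70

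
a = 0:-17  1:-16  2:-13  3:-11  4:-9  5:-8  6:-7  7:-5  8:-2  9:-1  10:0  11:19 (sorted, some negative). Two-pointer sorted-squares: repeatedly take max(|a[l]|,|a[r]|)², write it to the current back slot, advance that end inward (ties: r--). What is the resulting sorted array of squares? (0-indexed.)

[0, 1, 4, 25, 49, 64, 81, 121, 169, 256, 289, 361]

[0,11] |-17|<=|19| out[11]=361 → r--
[0,10] |-17|>|0| out[10]=289 → l++
[1,10] |-16|>|0| out[9]=256 → l++
[2,10] |-13|>|0| out[8]=169 → l++
[3,10] |-11|>|0| out[7]=121 → l++
[4,10] |-9|>|0| out[6]=81 → l++
[5,10] |-8|>|0| out[5]=64 → l++
[6,10] |-7|>|0| out[4]=49 → l++
[7,10] |-5|>|0| out[3]=25 → l++
[8,10] |-2|>|0| out[2]=4 → l++
[9,10] |-1|>|0| out[1]=1 → l++
[10,10] |0|<=|0| out[0]=0 → r--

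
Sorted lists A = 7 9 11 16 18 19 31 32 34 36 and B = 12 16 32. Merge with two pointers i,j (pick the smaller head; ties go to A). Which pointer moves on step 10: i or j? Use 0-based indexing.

i

[i=0,j=0] A[i]=7<=B[j]=12 take 7 → i++
[i=1,j=0] A[i]=9<=B[j]=12 take 9 → i++
[i=2,j=0] A[i]=11<=B[j]=12 take 11 → i++
[i=3,j=0] A[i]=16>B[j]=12 take 12 → j++
[i=3,j=1] A[i]=16<=B[j]=16 take 16 → i++
[i=4,j=1] A[i]=18>B[j]=16 take 16 → j++
[i=4,j=2] A[i]=18<=B[j]=32 take 18 → i++
[i=5,j=2] A[i]=19<=B[j]=32 take 19 → i++
[i=6,j=2] A[i]=31<=B[j]=32 take 31 → i++
[i=7,j=2] A[i]=32<=B[j]=32 take 32 → i++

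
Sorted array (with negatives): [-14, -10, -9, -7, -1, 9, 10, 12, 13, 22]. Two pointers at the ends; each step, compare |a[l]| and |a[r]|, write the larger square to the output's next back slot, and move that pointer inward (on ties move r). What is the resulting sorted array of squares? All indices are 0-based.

[1, 49, 81, 81, 100, 100, 144, 169, 196, 484]

[0,9] |-14|<=|22| out[9]=484 → r--
[0,8] |-14|>|13| out[8]=196 → l++
[1,8] |-10|<=|13| out[7]=169 → r--
[1,7] |-10|<=|12| out[6]=144 → r--
[1,6] |-10|<=|10| out[5]=100 → r--
[1,5] |-10|>|9| out[4]=100 → l++
[2,5] |-9|<=|9| out[3]=81 → r--
[2,4] |-9|>|-1| out[2]=81 → l++
[3,4] |-7|>|-1| out[1]=49 → l++
[4,4] |-1|<=|-1| out[0]=1 → r--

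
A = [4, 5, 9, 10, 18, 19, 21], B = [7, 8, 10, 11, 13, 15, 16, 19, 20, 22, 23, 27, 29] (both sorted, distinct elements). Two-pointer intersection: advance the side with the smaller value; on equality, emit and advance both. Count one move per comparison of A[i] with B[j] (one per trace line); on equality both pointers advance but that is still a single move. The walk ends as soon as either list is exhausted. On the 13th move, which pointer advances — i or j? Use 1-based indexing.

[i=1,j=1] 4<7 → i++
[i=2,j=1] 5<7 → i++
[i=3,j=1] 9>7 → j++
[i=3,j=2] 9>8 → j++
[i=3,j=3] 9<10 → i++
[i=4,j=3] 10==10 emit → i++,j++
[i=5,j=4] 18>11 → j++
[i=5,j=5] 18>13 → j++
[i=5,j=6] 18>15 → j++
[i=5,j=7] 18>16 → j++
[i=5,j=8] 18<19 → i++
[i=6,j=8] 19==19 emit → i++,j++
[i=7,j=9] 21>20 → j++

j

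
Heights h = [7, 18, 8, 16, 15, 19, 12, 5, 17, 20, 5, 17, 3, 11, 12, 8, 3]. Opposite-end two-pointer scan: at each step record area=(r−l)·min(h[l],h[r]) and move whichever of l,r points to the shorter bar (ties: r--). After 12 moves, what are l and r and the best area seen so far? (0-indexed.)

l=5, r=9, best area=170

[0,16] min(7,3)*16=48 best=48 * → r--
[0,15] min(7,8)*15=105 best=105 * → l++
[1,15] min(18,8)*14=112 best=112 * → r--
[1,14] min(18,12)*13=156 best=156 * → r--
[1,13] min(18,11)*12=132 best=156 → r--
[1,12] min(18,3)*11=33 best=156 → r--
[1,11] min(18,17)*10=170 best=170 * → r--
[1,10] min(18,5)*9=45 best=170 → r--
[1,9] min(18,20)*8=144 best=170 → l++
[2,9] min(8,20)*7=56 best=170 → l++
[3,9] min(16,20)*6=96 best=170 → l++
[4,9] min(15,20)*5=75 best=170 → l++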